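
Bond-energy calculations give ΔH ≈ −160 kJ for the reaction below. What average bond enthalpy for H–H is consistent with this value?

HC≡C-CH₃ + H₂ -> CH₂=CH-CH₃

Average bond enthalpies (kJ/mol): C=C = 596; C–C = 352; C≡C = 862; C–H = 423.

D(H–H) ≈ 420 kJ/mol

Let D be the H–H bond energy.
Σ(broken) = 1×862 + 1×352 + 4×423 + 1×D = 2906 + D
Σ(formed) = 1×352 + 6×423 + 1×596 = 3486
ΔH = Σ(broken) − Σ(formed) = (2906 + D) − (3486) = −580 + D
Setting this equal to −160 kJ gives D = 420 kJ/mol.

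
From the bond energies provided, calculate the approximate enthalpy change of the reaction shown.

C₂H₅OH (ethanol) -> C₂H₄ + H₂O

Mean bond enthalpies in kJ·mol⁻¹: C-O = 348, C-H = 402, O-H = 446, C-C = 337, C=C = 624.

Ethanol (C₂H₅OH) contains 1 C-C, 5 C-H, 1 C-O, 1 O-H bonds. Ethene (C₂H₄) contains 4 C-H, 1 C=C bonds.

ΔH ≈ +17 kJ

Bonds broken (reactants):
  C-C: 1 × 337 = 337
  C-H: 5 × 402 = 2010
  C-O: 1 × 348 = 348
  O-H: 1 × 446 = 446
  Σ(broken) = 3141 kJ
Bonds formed (products):
  C-H: 4 × 402 = 1608
  C=C: 1 × 624 = 624
  O-H: 2 × 446 = 892
  Σ(formed) = 3124 kJ
ΔH = Σ(broken) − Σ(formed) = 3141 − 3124 = +17 kJ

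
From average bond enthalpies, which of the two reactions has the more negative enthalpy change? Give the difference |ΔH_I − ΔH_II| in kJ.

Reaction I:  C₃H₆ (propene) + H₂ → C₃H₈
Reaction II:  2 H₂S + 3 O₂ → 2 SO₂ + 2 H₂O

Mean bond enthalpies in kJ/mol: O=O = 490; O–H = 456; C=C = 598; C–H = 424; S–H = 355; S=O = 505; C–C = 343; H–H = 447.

Reaction I:
  Bonds broken (reactants):
    C–C: 1 × 343 = 343
    C–H: 6 × 424 = 2544
    C=C: 1 × 598 = 598
    H–H: 1 × 447 = 447
    Σ(broken) = 3932 kJ
  Bonds formed (products):
    C–C: 2 × 343 = 686
    C–H: 8 × 424 = 3392
    Σ(formed) = 4078 kJ
  ΔH_I = 3932 − 4078 = −146 kJ
Reaction II:
  Bonds broken (reactants):
    O=O: 3 × 490 = 1470
    S–H: 4 × 355 = 1420
    Σ(broken) = 2890 kJ
  Bonds formed (products):
    O–H: 4 × 456 = 1824
    S=O: 4 × 505 = 2020
    Σ(formed) = 3844 kJ
  ΔH_II = 2890 − 3844 = −954 kJ
ΔH_I − ΔH_II = +808 kJ, so reaction II has the more negative ΔH; |ΔH_I − ΔH_II| = 808 kJ.

Reaction II, by 808 kJ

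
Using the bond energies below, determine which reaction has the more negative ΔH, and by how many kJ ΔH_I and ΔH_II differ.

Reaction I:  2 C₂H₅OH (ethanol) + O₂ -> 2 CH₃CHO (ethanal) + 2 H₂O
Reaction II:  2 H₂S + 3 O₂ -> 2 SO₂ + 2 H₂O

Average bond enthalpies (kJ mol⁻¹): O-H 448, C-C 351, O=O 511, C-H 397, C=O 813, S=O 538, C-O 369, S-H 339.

Reaction I:
  Bonds broken (reactants):
    C-C: 2 × 351 = 702
    C-H: 10 × 397 = 3970
    C-O: 2 × 369 = 738
    O-H: 2 × 448 = 896
    O=O: 1 × 511 = 511
    Σ(broken) = 6817 kJ
  Bonds formed (products):
    C-C: 2 × 351 = 702
    C-H: 8 × 397 = 3176
    C=O: 2 × 813 = 1626
    O-H: 4 × 448 = 1792
    Σ(formed) = 7296 kJ
  ΔH_I = 6817 − 7296 = −479 kJ
Reaction II:
  Bonds broken (reactants):
    O=O: 3 × 511 = 1533
    S-H: 4 × 339 = 1356
    Σ(broken) = 2889 kJ
  Bonds formed (products):
    O-H: 4 × 448 = 1792
    S=O: 4 × 538 = 2152
    Σ(formed) = 3944 kJ
  ΔH_II = 2889 − 3944 = −1055 kJ
ΔH_I − ΔH_II = +576 kJ, so reaction II has the more negative ΔH; |ΔH_I − ΔH_II| = 576 kJ.

Reaction II, by 576 kJ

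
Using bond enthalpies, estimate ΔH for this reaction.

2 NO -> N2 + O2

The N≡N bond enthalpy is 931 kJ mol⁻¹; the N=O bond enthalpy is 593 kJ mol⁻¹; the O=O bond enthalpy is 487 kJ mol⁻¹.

Bonds broken (reactants):
  N=O: 2 × 593 = 1186
  Σ(broken) = 1186 kJ
Bonds formed (products):
  N≡N: 1 × 931 = 931
  O=O: 1 × 487 = 487
  Σ(formed) = 1418 kJ
ΔH = Σ(broken) − Σ(formed) = 1186 − 1418 = −232 kJ

ΔH ≈ −232 kJ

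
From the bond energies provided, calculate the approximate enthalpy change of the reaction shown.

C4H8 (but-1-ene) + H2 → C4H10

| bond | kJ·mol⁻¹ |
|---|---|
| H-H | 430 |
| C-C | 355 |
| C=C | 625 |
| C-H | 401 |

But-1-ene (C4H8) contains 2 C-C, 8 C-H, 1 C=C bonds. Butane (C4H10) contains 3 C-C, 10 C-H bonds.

Bonds broken (reactants):
  C-C: 2 × 355 = 710
  C-H: 8 × 401 = 3208
  C=C: 1 × 625 = 625
  H-H: 1 × 430 = 430
  Σ(broken) = 4973 kJ
Bonds formed (products):
  C-C: 3 × 355 = 1065
  C-H: 10 × 401 = 4010
  Σ(formed) = 5075 kJ
ΔH = Σ(broken) − Σ(formed) = 4973 − 5075 = −102 kJ

ΔH ≈ −102 kJ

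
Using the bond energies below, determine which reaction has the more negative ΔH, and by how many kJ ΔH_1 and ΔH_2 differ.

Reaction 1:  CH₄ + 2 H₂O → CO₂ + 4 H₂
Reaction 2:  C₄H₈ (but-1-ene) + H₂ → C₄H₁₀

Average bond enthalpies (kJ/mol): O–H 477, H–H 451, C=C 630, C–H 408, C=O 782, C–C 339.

Reaction 1:
  Bonds broken (reactants):
    C–H: 4 × 408 = 1632
    O–H: 4 × 477 = 1908
    Σ(broken) = 3540 kJ
  Bonds formed (products):
    C=O: 2 × 782 = 1564
    H–H: 4 × 451 = 1804
    Σ(formed) = 3368 kJ
  ΔH_1 = 3540 − 3368 = +172 kJ
Reaction 2:
  Bonds broken (reactants):
    C–C: 2 × 339 = 678
    C–H: 8 × 408 = 3264
    C=C: 1 × 630 = 630
    H–H: 1 × 451 = 451
    Σ(broken) = 5023 kJ
  Bonds formed (products):
    C–C: 3 × 339 = 1017
    C–H: 10 × 408 = 4080
    Σ(formed) = 5097 kJ
  ΔH_2 = 5023 − 5097 = −74 kJ
ΔH_1 − ΔH_2 = +246 kJ, so reaction 2 has the more negative ΔH; |ΔH_1 − ΔH_2| = 246 kJ.

Reaction 2, by 246 kJ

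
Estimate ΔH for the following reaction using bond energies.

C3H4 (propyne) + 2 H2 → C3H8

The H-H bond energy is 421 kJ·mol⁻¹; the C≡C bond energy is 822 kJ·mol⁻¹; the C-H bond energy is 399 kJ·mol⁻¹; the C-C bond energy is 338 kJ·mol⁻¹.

ΔH ≈ −270 kJ

Bonds broken (reactants):
  C≡C: 1 × 822 = 822
  C-C: 1 × 338 = 338
  C-H: 4 × 399 = 1596
  H-H: 2 × 421 = 842
  Σ(broken) = 3598 kJ
Bonds formed (products):
  C-C: 2 × 338 = 676
  C-H: 8 × 399 = 3192
  Σ(formed) = 3868 kJ
ΔH = Σ(broken) − Σ(formed) = 3598 − 3868 = −270 kJ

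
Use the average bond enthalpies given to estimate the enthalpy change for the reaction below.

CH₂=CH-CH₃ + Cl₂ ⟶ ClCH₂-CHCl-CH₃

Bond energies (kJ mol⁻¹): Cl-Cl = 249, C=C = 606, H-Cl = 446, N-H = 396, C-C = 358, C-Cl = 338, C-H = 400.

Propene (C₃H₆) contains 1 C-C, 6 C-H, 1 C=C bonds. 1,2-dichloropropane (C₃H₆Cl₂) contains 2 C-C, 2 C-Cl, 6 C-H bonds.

ΔH ≈ −179 kJ

Bonds broken (reactants):
  C-C: 1 × 358 = 358
  C-H: 6 × 400 = 2400
  C=C: 1 × 606 = 606
  Cl-Cl: 1 × 249 = 249
  Σ(broken) = 3613 kJ
Bonds formed (products):
  C-C: 2 × 358 = 716
  C-Cl: 2 × 338 = 676
  C-H: 6 × 400 = 2400
  Σ(formed) = 3792 kJ
ΔH = Σ(broken) − Σ(formed) = 3613 − 3792 = −179 kJ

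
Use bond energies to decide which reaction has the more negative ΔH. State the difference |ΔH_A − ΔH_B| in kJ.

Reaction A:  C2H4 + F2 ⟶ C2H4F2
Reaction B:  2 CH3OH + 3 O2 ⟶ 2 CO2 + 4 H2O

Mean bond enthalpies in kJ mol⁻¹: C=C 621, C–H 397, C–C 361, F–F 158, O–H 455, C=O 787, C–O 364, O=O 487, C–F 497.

Reaction A:
  Bonds broken (reactants):
    C–H: 4 × 397 = 1588
    C=C: 1 × 621 = 621
    F–F: 1 × 158 = 158
    Σ(broken) = 2367 kJ
  Bonds formed (products):
    C–C: 1 × 361 = 361
    C–F: 2 × 497 = 994
    C–H: 4 × 397 = 1588
    Σ(formed) = 2943 kJ
  ΔH_A = 2367 − 2943 = −576 kJ
Reaction B:
  Bonds broken (reactants):
    C–H: 6 × 397 = 2382
    C–O: 2 × 364 = 728
    O–H: 2 × 455 = 910
    O=O: 3 × 487 = 1461
    Σ(broken) = 5481 kJ
  Bonds formed (products):
    C=O: 4 × 787 = 3148
    O–H: 8 × 455 = 3640
    Σ(formed) = 6788 kJ
  ΔH_B = 5481 − 6788 = −1307 kJ
ΔH_A − ΔH_B = +731 kJ, so reaction B has the more negative ΔH; |ΔH_A − ΔH_B| = 731 kJ.

Reaction B, by 731 kJ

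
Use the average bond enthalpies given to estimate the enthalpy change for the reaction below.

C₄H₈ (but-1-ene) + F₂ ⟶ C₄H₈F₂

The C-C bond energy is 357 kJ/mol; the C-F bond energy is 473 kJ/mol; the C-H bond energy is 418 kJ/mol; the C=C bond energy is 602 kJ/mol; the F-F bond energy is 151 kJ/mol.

ΔH ≈ −550 kJ

Bonds broken (reactants):
  C-C: 2 × 357 = 714
  C-H: 8 × 418 = 3344
  C=C: 1 × 602 = 602
  F-F: 1 × 151 = 151
  Σ(broken) = 4811 kJ
Bonds formed (products):
  C-C: 3 × 357 = 1071
  C-F: 2 × 473 = 946
  C-H: 8 × 418 = 3344
  Σ(formed) = 5361 kJ
ΔH = Σ(broken) − Σ(formed) = 4811 − 5361 = −550 kJ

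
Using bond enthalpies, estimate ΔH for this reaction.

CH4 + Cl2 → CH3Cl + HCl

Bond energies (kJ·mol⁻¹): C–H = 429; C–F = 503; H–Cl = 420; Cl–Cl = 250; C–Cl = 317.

ΔH ≈ −58 kJ

Bonds broken (reactants):
  C–H: 4 × 429 = 1716
  Cl–Cl: 1 × 250 = 250
  Σ(broken) = 1966 kJ
Bonds formed (products):
  C–Cl: 1 × 317 = 317
  C–H: 3 × 429 = 1287
  H–Cl: 1 × 420 = 420
  Σ(formed) = 2024 kJ
ΔH = Σ(broken) − Σ(formed) = 1966 − 2024 = −58 kJ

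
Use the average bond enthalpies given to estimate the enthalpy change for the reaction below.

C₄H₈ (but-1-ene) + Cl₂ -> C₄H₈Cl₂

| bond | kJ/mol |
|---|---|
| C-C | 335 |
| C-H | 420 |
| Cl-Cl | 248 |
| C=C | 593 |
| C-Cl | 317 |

Bonds broken (reactants):
  C-C: 2 × 335 = 670
  C-H: 8 × 420 = 3360
  C=C: 1 × 593 = 593
  Cl-Cl: 1 × 248 = 248
  Σ(broken) = 4871 kJ
Bonds formed (products):
  C-C: 3 × 335 = 1005
  C-Cl: 2 × 317 = 634
  C-H: 8 × 420 = 3360
  Σ(formed) = 4999 kJ
ΔH = Σ(broken) − Σ(formed) = 4871 − 4999 = −128 kJ

ΔH ≈ −128 kJ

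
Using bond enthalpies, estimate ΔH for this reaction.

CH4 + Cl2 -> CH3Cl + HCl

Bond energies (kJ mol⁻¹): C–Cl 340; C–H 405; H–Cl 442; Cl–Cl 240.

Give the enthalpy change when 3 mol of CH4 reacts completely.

ΔH = −411 kJ

Bonds broken (reactants):
  C–H: 4 × 405 = 1620
  Cl–Cl: 1 × 240 = 240
  Σ(broken) = 1860 kJ
Bonds formed (products):
  C–Cl: 1 × 340 = 340
  C–H: 3 × 405 = 1215
  H–Cl: 1 × 442 = 442
  Σ(formed) = 1997 kJ
ΔH = Σ(broken) − Σ(formed) = 1860 − 1997 = −137 kJ
For 3× the reaction as written: 3 × (−137) = −411 kJ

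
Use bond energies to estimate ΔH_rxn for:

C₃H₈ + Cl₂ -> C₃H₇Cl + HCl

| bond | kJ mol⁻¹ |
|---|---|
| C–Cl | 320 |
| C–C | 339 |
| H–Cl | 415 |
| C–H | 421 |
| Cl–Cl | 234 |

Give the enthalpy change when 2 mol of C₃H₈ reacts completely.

Bonds broken (reactants):
  C–C: 2 × 339 = 678
  C–H: 8 × 421 = 3368
  Cl–Cl: 1 × 234 = 234
  Σ(broken) = 4280 kJ
Bonds formed (products):
  C–C: 2 × 339 = 678
  C–Cl: 1 × 320 = 320
  C–H: 7 × 421 = 2947
  H–Cl: 1 × 415 = 415
  Σ(formed) = 4360 kJ
ΔH = Σ(broken) − Σ(formed) = 4280 − 4360 = −80 kJ
For 2× the reaction as written: 2 × (−80) = −160 kJ

ΔH = −160 kJ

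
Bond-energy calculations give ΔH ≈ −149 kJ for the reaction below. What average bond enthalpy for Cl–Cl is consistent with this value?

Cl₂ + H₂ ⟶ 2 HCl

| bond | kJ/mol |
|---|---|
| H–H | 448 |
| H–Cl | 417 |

Let D be the Cl–Cl bond energy.
Σ(broken) = 1×D + 1×448 = 448 + D
Σ(formed) = 2×417 = 834
ΔH = Σ(broken) − Σ(formed) = (448 + D) − (834) = −386 + D
Setting this equal to −149 kJ gives D = 237 kJ/mol.

D(Cl–Cl) ≈ 237 kJ/mol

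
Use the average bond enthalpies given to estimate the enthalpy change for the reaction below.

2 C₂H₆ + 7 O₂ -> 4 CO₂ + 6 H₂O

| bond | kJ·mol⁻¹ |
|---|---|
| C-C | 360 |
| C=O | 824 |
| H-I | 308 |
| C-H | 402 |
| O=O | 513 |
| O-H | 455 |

ΔH ≈ −2917 kJ

Bonds broken (reactants):
  C-C: 2 × 360 = 720
  C-H: 12 × 402 = 4824
  O=O: 7 × 513 = 3591
  Σ(broken) = 9135 kJ
Bonds formed (products):
  C=O: 8 × 824 = 6592
  O-H: 12 × 455 = 5460
  Σ(formed) = 12052 kJ
ΔH = Σ(broken) − Σ(formed) = 9135 − 12052 = −2917 kJ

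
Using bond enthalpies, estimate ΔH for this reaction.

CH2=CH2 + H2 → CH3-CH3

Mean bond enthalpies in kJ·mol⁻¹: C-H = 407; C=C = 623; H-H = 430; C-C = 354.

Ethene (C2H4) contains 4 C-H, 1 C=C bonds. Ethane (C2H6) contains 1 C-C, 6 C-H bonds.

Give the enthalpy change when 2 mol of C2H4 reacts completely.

Bonds broken (reactants):
  C-H: 4 × 407 = 1628
  C=C: 1 × 623 = 623
  H-H: 1 × 430 = 430
  Σ(broken) = 2681 kJ
Bonds formed (products):
  C-C: 1 × 354 = 354
  C-H: 6 × 407 = 2442
  Σ(formed) = 2796 kJ
ΔH = Σ(broken) − Σ(formed) = 2681 − 2796 = −115 kJ
For 2× the reaction as written: 2 × (−115) = −230 kJ

ΔH = −230 kJ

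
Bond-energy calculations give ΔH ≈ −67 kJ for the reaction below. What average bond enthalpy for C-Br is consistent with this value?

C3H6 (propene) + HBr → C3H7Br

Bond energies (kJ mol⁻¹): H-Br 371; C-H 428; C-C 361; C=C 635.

D(C-Br) ≈ 284 kJ/mol

Let D be the C-Br bond energy.
Σ(broken) = 1×361 + 6×428 + 1×635 + 1×371 = 3935
Σ(formed) = 1×D + 2×361 + 7×428 = 3718 + D
ΔH = Σ(broken) − Σ(formed) = (3935) − (3718 + D) = +217 − D
Setting this equal to −67 kJ gives D = 284 kJ/mol.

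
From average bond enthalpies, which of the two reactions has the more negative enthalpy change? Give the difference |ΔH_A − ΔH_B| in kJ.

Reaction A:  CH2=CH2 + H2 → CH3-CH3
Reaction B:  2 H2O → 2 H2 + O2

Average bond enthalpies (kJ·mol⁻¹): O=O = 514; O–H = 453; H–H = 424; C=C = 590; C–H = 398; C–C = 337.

Reaction A, by 569 kJ

Reaction A:
  Bonds broken (reactants):
    C–H: 4 × 398 = 1592
    C=C: 1 × 590 = 590
    H–H: 1 × 424 = 424
    Σ(broken) = 2606 kJ
  Bonds formed (products):
    C–C: 1 × 337 = 337
    C–H: 6 × 398 = 2388
    Σ(formed) = 2725 kJ
  ΔH_A = 2606 − 2725 = −119 kJ
Reaction B:
  Bonds broken (reactants):
    O–H: 4 × 453 = 1812
    Σ(broken) = 1812 kJ
  Bonds formed (products):
    H–H: 2 × 424 = 848
    O=O: 1 × 514 = 514
    Σ(formed) = 1362 kJ
  ΔH_B = 1812 − 1362 = +450 kJ
ΔH_A − ΔH_B = −569 kJ, so reaction A has the more negative ΔH; |ΔH_A − ΔH_B| = 569 kJ.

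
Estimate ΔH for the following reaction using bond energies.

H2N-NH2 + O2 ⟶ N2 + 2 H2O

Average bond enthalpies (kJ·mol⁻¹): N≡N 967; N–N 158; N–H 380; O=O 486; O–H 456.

ΔH ≈ −627 kJ

Bonds broken (reactants):
  N–H: 4 × 380 = 1520
  N–N: 1 × 158 = 158
  O=O: 1 × 486 = 486
  Σ(broken) = 2164 kJ
Bonds formed (products):
  N≡N: 1 × 967 = 967
  O–H: 4 × 456 = 1824
  Σ(formed) = 2791 kJ
ΔH = Σ(broken) − Σ(formed) = 2164 − 2791 = −627 kJ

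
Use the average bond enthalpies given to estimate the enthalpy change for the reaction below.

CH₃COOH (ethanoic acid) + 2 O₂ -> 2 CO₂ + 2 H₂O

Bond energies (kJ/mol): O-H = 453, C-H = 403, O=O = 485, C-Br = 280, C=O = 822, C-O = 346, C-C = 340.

ΔH ≈ −960 kJ

Bonds broken (reactants):
  C-C: 1 × 340 = 340
  C-H: 3 × 403 = 1209
  C-O: 1 × 346 = 346
  C=O: 1 × 822 = 822
  O-H: 1 × 453 = 453
  O=O: 2 × 485 = 970
  Σ(broken) = 4140 kJ
Bonds formed (products):
  C=O: 4 × 822 = 3288
  O-H: 4 × 453 = 1812
  Σ(formed) = 5100 kJ
ΔH = Σ(broken) − Σ(formed) = 4140 − 5100 = −960 kJ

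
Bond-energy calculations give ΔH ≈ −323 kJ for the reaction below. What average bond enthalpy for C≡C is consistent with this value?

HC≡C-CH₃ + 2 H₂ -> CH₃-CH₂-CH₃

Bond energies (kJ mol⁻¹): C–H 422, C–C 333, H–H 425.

D(C≡C) ≈ 848 kJ/mol

Let D be the C≡C bond energy.
Σ(broken) = 1×D + 1×333 + 4×422 + 2×425 = 2871 + D
Σ(formed) = 2×333 + 8×422 = 4042
ΔH = Σ(broken) − Σ(formed) = (2871 + D) − (4042) = −1171 + D
Setting this equal to −323 kJ gives D = 848 kJ/mol.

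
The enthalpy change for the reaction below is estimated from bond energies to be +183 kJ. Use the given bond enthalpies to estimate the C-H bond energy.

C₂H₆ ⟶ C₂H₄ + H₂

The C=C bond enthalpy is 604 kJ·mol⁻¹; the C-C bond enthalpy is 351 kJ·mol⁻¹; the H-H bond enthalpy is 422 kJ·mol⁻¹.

D(C-H) ≈ 429 kJ/mol

Let D be the C-H bond energy.
Σ(broken) = 1×351 + 6×D = 351 + 6D
Σ(formed) = 4×D + 1×604 + 1×422 = 1026 + 4D
ΔH = Σ(broken) − Σ(formed) = (351 + 6D) − (1026 + 4D) = −675 + 2D
Setting this equal to +183 kJ gives 2D = 858, so D = 429 kJ/mol.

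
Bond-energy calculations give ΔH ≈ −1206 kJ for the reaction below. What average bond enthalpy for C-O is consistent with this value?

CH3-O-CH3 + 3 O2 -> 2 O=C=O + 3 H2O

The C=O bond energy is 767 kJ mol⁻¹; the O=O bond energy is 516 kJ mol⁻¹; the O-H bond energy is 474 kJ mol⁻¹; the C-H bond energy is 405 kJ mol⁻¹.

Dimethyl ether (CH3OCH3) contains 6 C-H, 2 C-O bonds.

Let D be the C-O bond energy.
Σ(broken) = 6×405 + 2×D + 3×516 = 3978 + 2D
Σ(formed) = 4×767 + 6×474 = 5912
ΔH = Σ(broken) − Σ(formed) = (3978 + 2D) − (5912) = −1934 + 2D
Setting this equal to −1206 kJ gives 2D = 728, so D = 364 kJ/mol.

D(C-O) ≈ 364 kJ/mol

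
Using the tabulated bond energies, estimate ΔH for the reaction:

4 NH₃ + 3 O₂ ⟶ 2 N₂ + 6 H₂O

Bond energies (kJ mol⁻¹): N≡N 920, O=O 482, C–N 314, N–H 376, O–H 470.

Bonds broken (reactants):
  N–H: 12 × 376 = 4512
  O=O: 3 × 482 = 1446
  Σ(broken) = 5958 kJ
Bonds formed (products):
  N≡N: 2 × 920 = 1840
  O–H: 12 × 470 = 5640
  Σ(formed) = 7480 kJ
ΔH = Σ(broken) − Σ(formed) = 5958 − 7480 = −1522 kJ

ΔH ≈ −1522 kJ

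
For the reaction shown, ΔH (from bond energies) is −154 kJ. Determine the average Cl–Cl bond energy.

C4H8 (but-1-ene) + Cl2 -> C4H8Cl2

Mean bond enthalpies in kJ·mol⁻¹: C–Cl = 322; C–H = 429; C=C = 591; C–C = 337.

Let D be the Cl–Cl bond energy.
Σ(broken) = 2×337 + 8×429 + 1×591 + 1×D = 4697 + D
Σ(formed) = 3×337 + 2×322 + 8×429 = 5087
ΔH = Σ(broken) − Σ(formed) = (4697 + D) − (5087) = −390 + D
Setting this equal to −154 kJ gives D = 236 kJ/mol.

D(Cl–Cl) ≈ 236 kJ/mol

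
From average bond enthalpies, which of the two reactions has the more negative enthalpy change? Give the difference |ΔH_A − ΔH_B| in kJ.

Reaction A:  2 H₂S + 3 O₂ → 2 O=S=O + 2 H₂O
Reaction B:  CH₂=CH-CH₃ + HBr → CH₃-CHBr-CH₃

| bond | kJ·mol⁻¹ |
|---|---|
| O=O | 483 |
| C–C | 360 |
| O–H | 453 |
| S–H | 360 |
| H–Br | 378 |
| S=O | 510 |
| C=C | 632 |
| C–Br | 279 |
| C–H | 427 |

Reaction A, by 907 kJ

Reaction A:
  Bonds broken (reactants):
    O=O: 3 × 483 = 1449
    S–H: 4 × 360 = 1440
    Σ(broken) = 2889 kJ
  Bonds formed (products):
    O–H: 4 × 453 = 1812
    S=O: 4 × 510 = 2040
    Σ(formed) = 3852 kJ
  ΔH_A = 2889 − 3852 = −963 kJ
Reaction B:
  Bonds broken (reactants):
    C–C: 1 × 360 = 360
    C–H: 6 × 427 = 2562
    C=C: 1 × 632 = 632
    H–Br: 1 × 378 = 378
    Σ(broken) = 3932 kJ
  Bonds formed (products):
    C–Br: 1 × 279 = 279
    C–C: 2 × 360 = 720
    C–H: 7 × 427 = 2989
    Σ(formed) = 3988 kJ
  ΔH_B = 3932 − 3988 = −56 kJ
ΔH_A − ΔH_B = −907 kJ, so reaction A has the more negative ΔH; |ΔH_A − ΔH_B| = 907 kJ.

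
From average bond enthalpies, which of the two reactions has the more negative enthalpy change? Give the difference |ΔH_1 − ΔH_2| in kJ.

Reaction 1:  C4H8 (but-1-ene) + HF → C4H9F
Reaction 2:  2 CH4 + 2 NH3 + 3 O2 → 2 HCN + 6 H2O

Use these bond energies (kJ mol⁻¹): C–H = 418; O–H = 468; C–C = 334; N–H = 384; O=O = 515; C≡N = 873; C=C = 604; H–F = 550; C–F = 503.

Reaction 1:
  Bonds broken (reactants):
    C–C: 2 × 334 = 668
    C–H: 8 × 418 = 3344
    C=C: 1 × 604 = 604
    H–F: 1 × 550 = 550
    Σ(broken) = 5166 kJ
  Bonds formed (products):
    C–C: 3 × 334 = 1002
    C–F: 1 × 503 = 503
    C–H: 9 × 418 = 3762
    Σ(formed) = 5267 kJ
  ΔH_1 = 5166 − 5267 = −101 kJ
Reaction 2:
  Bonds broken (reactants):
    C–H: 8 × 418 = 3344
    N–H: 6 × 384 = 2304
    O=O: 3 × 515 = 1545
    Σ(broken) = 7193 kJ
  Bonds formed (products):
    C≡N: 2 × 873 = 1746
    C–H: 2 × 418 = 836
    O–H: 12 × 468 = 5616
    Σ(formed) = 8198 kJ
  ΔH_2 = 7193 − 8198 = −1005 kJ
ΔH_1 − ΔH_2 = +904 kJ, so reaction 2 has the more negative ΔH; |ΔH_1 − ΔH_2| = 904 kJ.

Reaction 2, by 904 kJ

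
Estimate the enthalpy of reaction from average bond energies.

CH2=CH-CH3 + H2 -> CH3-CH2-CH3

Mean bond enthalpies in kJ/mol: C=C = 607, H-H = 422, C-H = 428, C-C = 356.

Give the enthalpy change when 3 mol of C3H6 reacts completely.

Bonds broken (reactants):
  C-C: 1 × 356 = 356
  C-H: 6 × 428 = 2568
  C=C: 1 × 607 = 607
  H-H: 1 × 422 = 422
  Σ(broken) = 3953 kJ
Bonds formed (products):
  C-C: 2 × 356 = 712
  C-H: 8 × 428 = 3424
  Σ(formed) = 4136 kJ
ΔH = Σ(broken) − Σ(formed) = 3953 − 4136 = −183 kJ
For 3× the reaction as written: 3 × (−183) = −549 kJ

ΔH = −549 kJ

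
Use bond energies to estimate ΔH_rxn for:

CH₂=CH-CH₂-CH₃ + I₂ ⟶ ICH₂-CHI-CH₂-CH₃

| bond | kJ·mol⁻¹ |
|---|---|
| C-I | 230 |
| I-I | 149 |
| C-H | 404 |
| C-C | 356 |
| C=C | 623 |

Bonds broken (reactants):
  C-C: 2 × 356 = 712
  C-H: 8 × 404 = 3232
  C=C: 1 × 623 = 623
  I-I: 1 × 149 = 149
  Σ(broken) = 4716 kJ
Bonds formed (products):
  C-C: 3 × 356 = 1068
  C-H: 8 × 404 = 3232
  C-I: 2 × 230 = 460
  Σ(formed) = 4760 kJ
ΔH = Σ(broken) − Σ(formed) = 4716 − 4760 = −44 kJ

ΔH ≈ −44 kJ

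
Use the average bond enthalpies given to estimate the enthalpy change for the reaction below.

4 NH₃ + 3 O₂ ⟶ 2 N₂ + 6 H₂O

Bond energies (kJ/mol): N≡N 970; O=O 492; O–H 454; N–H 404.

ΔH ≈ −1064 kJ

Bonds broken (reactants):
  N–H: 12 × 404 = 4848
  O=O: 3 × 492 = 1476
  Σ(broken) = 6324 kJ
Bonds formed (products):
  N≡N: 2 × 970 = 1940
  O–H: 12 × 454 = 5448
  Σ(formed) = 7388 kJ
ΔH = Σ(broken) − Σ(formed) = 6324 − 7388 = −1064 kJ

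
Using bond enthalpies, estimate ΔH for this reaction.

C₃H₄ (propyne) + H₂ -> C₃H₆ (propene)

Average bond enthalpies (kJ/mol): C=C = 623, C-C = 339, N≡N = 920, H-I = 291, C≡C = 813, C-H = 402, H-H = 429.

Bonds broken (reactants):
  C≡C: 1 × 813 = 813
  C-C: 1 × 339 = 339
  C-H: 4 × 402 = 1608
  H-H: 1 × 429 = 429
  Σ(broken) = 3189 kJ
Bonds formed (products):
  C-C: 1 × 339 = 339
  C-H: 6 × 402 = 2412
  C=C: 1 × 623 = 623
  Σ(formed) = 3374 kJ
ΔH = Σ(broken) − Σ(formed) = 3189 − 3374 = −185 kJ

ΔH ≈ −185 kJ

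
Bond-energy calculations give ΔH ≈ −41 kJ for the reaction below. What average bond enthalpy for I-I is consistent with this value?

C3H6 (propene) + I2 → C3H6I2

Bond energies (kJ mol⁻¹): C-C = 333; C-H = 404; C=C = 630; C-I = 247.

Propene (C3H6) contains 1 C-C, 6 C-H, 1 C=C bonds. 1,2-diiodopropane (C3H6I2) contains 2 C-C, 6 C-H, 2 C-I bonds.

Let D be the I-I bond energy.
Σ(broken) = 1×333 + 6×404 + 1×630 + 1×D = 3387 + D
Σ(formed) = 2×333 + 6×404 + 2×247 = 3584
ΔH = Σ(broken) − Σ(formed) = (3387 + D) − (3584) = −197 + D
Setting this equal to −41 kJ gives D = 156 kJ/mol.

D(I-I) ≈ 156 kJ/mol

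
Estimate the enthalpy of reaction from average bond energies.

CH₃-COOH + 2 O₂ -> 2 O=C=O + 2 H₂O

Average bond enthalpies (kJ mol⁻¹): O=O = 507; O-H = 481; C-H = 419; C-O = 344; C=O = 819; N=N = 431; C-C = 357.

Bonds broken (reactants):
  C-C: 1 × 357 = 357
  C-H: 3 × 419 = 1257
  C-O: 1 × 344 = 344
  C=O: 1 × 819 = 819
  O-H: 1 × 481 = 481
  O=O: 2 × 507 = 1014
  Σ(broken) = 4272 kJ
Bonds formed (products):
  C=O: 4 × 819 = 3276
  O-H: 4 × 481 = 1924
  Σ(formed) = 5200 kJ
ΔH = Σ(broken) − Σ(formed) = 4272 − 5200 = −928 kJ

ΔH ≈ −928 kJ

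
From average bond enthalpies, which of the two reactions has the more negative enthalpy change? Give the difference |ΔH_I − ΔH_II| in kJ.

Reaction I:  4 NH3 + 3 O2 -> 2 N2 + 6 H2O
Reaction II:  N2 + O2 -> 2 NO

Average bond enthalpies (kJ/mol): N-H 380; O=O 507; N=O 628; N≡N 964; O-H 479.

Reaction I, by 1810 kJ

Reaction I:
  Bonds broken (reactants):
    N-H: 12 × 380 = 4560
    O=O: 3 × 507 = 1521
    Σ(broken) = 6081 kJ
  Bonds formed (products):
    N≡N: 2 × 964 = 1928
    O-H: 12 × 479 = 5748
    Σ(formed) = 7676 kJ
  ΔH_I = 6081 − 7676 = −1595 kJ
Reaction II:
  Bonds broken (reactants):
    N≡N: 1 × 964 = 964
    O=O: 1 × 507 = 507
    Σ(broken) = 1471 kJ
  Bonds formed (products):
    N=O: 2 × 628 = 1256
    Σ(formed) = 1256 kJ
  ΔH_II = 1471 − 1256 = +215 kJ
ΔH_I − ΔH_II = −1810 kJ, so reaction I has the more negative ΔH; |ΔH_I − ΔH_II| = 1810 kJ.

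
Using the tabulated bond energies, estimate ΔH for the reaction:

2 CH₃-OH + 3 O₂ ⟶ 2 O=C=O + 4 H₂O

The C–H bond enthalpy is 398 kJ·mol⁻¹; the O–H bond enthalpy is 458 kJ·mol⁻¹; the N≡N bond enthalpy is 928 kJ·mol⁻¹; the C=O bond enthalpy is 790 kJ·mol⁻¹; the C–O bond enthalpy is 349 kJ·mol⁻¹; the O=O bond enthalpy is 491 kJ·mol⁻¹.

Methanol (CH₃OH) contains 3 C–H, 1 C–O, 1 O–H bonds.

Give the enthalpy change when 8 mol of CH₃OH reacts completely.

ΔH = −5396 kJ

Bonds broken (reactants):
  C–H: 6 × 398 = 2388
  C–O: 2 × 349 = 698
  O–H: 2 × 458 = 916
  O=O: 3 × 491 = 1473
  Σ(broken) = 5475 kJ
Bonds formed (products):
  C=O: 4 × 790 = 3160
  O–H: 8 × 458 = 3664
  Σ(formed) = 6824 kJ
ΔH = Σ(broken) − Σ(formed) = 5475 − 6824 = −1349 kJ
For 4× the reaction as written: 4 × (−1349) = −5396 kJ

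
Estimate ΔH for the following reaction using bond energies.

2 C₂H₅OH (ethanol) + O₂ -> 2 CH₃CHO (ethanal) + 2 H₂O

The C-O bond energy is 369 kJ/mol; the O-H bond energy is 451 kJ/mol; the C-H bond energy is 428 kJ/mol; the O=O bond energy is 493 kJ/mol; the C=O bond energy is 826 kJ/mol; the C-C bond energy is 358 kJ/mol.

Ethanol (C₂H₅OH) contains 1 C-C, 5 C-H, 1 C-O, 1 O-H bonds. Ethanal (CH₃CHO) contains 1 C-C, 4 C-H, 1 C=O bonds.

ΔH ≈ −467 kJ

Bonds broken (reactants):
  C-C: 2 × 358 = 716
  C-H: 10 × 428 = 4280
  C-O: 2 × 369 = 738
  O-H: 2 × 451 = 902
  O=O: 1 × 493 = 493
  Σ(broken) = 7129 kJ
Bonds formed (products):
  C-C: 2 × 358 = 716
  C-H: 8 × 428 = 3424
  C=O: 2 × 826 = 1652
  O-H: 4 × 451 = 1804
  Σ(formed) = 7596 kJ
ΔH = Σ(broken) − Σ(formed) = 7129 − 7596 = −467 kJ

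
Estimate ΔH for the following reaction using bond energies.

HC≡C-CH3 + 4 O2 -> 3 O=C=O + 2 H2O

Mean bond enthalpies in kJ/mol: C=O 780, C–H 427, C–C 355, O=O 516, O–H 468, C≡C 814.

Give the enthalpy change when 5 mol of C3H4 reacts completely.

Bonds broken (reactants):
  C≡C: 1 × 814 = 814
  C–C: 1 × 355 = 355
  C–H: 4 × 427 = 1708
  O=O: 4 × 516 = 2064
  Σ(broken) = 4941 kJ
Bonds formed (products):
  C=O: 6 × 780 = 4680
  O–H: 4 × 468 = 1872
  Σ(formed) = 6552 kJ
ΔH = Σ(broken) − Σ(formed) = 4941 − 6552 = −1611 kJ
For 5× the reaction as written: 5 × (−1611) = −8055 kJ

ΔH = −8055 kJ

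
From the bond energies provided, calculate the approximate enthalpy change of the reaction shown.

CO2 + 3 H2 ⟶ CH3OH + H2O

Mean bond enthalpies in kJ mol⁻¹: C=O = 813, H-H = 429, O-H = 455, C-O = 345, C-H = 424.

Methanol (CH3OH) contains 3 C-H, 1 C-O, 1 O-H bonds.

Bonds broken (reactants):
  C=O: 2 × 813 = 1626
  H-H: 3 × 429 = 1287
  Σ(broken) = 2913 kJ
Bonds formed (products):
  C-H: 3 × 424 = 1272
  C-O: 1 × 345 = 345
  O-H: 3 × 455 = 1365
  Σ(formed) = 2982 kJ
ΔH = Σ(broken) − Σ(formed) = 2913 − 2982 = −69 kJ

ΔH ≈ −69 kJ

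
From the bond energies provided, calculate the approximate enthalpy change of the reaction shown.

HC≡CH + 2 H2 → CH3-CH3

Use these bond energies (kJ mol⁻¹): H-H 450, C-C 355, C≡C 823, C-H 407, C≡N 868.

Bonds broken (reactants):
  C≡C: 1 × 823 = 823
  C-H: 2 × 407 = 814
  H-H: 2 × 450 = 900
  Σ(broken) = 2537 kJ
Bonds formed (products):
  C-C: 1 × 355 = 355
  C-H: 6 × 407 = 2442
  Σ(formed) = 2797 kJ
ΔH = Σ(broken) − Σ(formed) = 2537 − 2797 = −260 kJ

ΔH ≈ −260 kJ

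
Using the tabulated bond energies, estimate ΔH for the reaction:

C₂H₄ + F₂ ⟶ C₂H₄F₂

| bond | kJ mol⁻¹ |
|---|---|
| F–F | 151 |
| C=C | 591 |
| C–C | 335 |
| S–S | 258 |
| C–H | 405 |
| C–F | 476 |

Bonds broken (reactants):
  C–H: 4 × 405 = 1620
  C=C: 1 × 591 = 591
  F–F: 1 × 151 = 151
  Σ(broken) = 2362 kJ
Bonds formed (products):
  C–C: 1 × 335 = 335
  C–F: 2 × 476 = 952
  C–H: 4 × 405 = 1620
  Σ(formed) = 2907 kJ
ΔH = Σ(broken) − Σ(formed) = 2362 − 2907 = −545 kJ

ΔH ≈ −545 kJ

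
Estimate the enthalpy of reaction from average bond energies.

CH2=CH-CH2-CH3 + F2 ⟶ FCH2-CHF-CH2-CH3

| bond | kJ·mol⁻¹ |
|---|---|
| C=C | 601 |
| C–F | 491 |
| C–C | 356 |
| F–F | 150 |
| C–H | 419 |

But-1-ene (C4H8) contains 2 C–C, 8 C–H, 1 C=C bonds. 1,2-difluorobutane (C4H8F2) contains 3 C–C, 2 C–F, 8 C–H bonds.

Bonds broken (reactants):
  C–C: 2 × 356 = 712
  C–H: 8 × 419 = 3352
  C=C: 1 × 601 = 601
  F–F: 1 × 150 = 150
  Σ(broken) = 4815 kJ
Bonds formed (products):
  C–C: 3 × 356 = 1068
  C–F: 2 × 491 = 982
  C–H: 8 × 419 = 3352
  Σ(formed) = 5402 kJ
ΔH = Σ(broken) − Σ(formed) = 4815 − 5402 = −587 kJ

ΔH ≈ −587 kJ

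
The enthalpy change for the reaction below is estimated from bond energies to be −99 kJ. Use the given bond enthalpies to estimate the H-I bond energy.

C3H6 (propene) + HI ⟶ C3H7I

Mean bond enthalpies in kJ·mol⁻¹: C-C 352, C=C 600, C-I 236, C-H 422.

Let D be the H-I bond energy.
Σ(broken) = 1×352 + 6×422 + 1×600 + 1×D = 3484 + D
Σ(formed) = 2×352 + 7×422 + 1×236 = 3894
ΔH = Σ(broken) − Σ(formed) = (3484 + D) − (3894) = −410 + D
Setting this equal to −99 kJ gives D = 311 kJ/mol.

D(H-I) ≈ 311 kJ/mol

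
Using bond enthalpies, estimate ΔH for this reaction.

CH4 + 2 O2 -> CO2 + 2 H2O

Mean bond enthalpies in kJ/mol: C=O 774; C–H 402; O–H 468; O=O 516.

Bonds broken (reactants):
  C–H: 4 × 402 = 1608
  O=O: 2 × 516 = 1032
  Σ(broken) = 2640 kJ
Bonds formed (products):
  C=O: 2 × 774 = 1548
  O–H: 4 × 468 = 1872
  Σ(formed) = 3420 kJ
ΔH = Σ(broken) − Σ(formed) = 2640 − 3420 = −780 kJ

ΔH ≈ −780 kJ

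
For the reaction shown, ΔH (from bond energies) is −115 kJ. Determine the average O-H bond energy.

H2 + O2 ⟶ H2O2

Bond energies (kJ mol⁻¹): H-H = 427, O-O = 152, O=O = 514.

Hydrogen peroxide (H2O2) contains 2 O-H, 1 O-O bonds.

D(O-H) ≈ 452 kJ/mol

Let D be the O-H bond energy.
Σ(broken) = 1×427 + 1×514 = 941
Σ(formed) = 2×D + 1×152 = 152 + 2D
ΔH = Σ(broken) − Σ(formed) = (941) − (152 + 2D) = +789 − 2D
Setting this equal to −115 kJ gives 2D = 904, so D = 452 kJ/mol.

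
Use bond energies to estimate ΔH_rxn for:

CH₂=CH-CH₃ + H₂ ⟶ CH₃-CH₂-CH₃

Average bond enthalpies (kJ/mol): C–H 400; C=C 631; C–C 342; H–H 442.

Bonds broken (reactants):
  C–C: 1 × 342 = 342
  C–H: 6 × 400 = 2400
  C=C: 1 × 631 = 631
  H–H: 1 × 442 = 442
  Σ(broken) = 3815 kJ
Bonds formed (products):
  C–C: 2 × 342 = 684
  C–H: 8 × 400 = 3200
  Σ(formed) = 3884 kJ
ΔH = Σ(broken) − Σ(formed) = 3815 − 3884 = −69 kJ

ΔH ≈ −69 kJ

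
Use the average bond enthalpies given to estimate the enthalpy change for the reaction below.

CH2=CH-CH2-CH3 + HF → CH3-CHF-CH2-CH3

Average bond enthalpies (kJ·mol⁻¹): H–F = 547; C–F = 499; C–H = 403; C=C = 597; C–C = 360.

ΔH ≈ −118 kJ

Bonds broken (reactants):
  C–C: 2 × 360 = 720
  C–H: 8 × 403 = 3224
  C=C: 1 × 597 = 597
  H–F: 1 × 547 = 547
  Σ(broken) = 5088 kJ
Bonds formed (products):
  C–C: 3 × 360 = 1080
  C–F: 1 × 499 = 499
  C–H: 9 × 403 = 3627
  Σ(formed) = 5206 kJ
ΔH = Σ(broken) − Σ(formed) = 5088 − 5206 = −118 kJ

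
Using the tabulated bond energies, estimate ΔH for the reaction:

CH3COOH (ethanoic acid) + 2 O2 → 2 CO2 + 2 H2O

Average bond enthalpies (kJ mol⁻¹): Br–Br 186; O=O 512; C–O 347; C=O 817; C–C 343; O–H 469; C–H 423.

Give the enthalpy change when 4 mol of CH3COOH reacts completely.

Bonds broken (reactants):
  C–C: 1 × 343 = 343
  C–H: 3 × 423 = 1269
  C–O: 1 × 347 = 347
  C=O: 1 × 817 = 817
  O–H: 1 × 469 = 469
  O=O: 2 × 512 = 1024
  Σ(broken) = 4269 kJ
Bonds formed (products):
  C=O: 4 × 817 = 3268
  O–H: 4 × 469 = 1876
  Σ(formed) = 5144 kJ
ΔH = Σ(broken) − Σ(formed) = 4269 − 5144 = −875 kJ
For 4× the reaction as written: 4 × (−875) = −3500 kJ

ΔH = −3500 kJ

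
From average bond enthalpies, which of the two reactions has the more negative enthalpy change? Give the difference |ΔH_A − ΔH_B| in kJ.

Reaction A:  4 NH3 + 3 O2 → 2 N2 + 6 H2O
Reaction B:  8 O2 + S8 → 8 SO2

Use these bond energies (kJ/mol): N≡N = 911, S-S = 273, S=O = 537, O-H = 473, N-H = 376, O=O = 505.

Reaction B, by 897 kJ

Reaction A:
  Bonds broken (reactants):
    N-H: 12 × 376 = 4512
    O=O: 3 × 505 = 1515
    Σ(broken) = 6027 kJ
  Bonds formed (products):
    N≡N: 2 × 911 = 1822
    O-H: 12 × 473 = 5676
    Σ(formed) = 7498 kJ
  ΔH_A = 6027 − 7498 = −1471 kJ
Reaction B:
  Bonds broken (reactants):
    O=O: 8 × 505 = 4040
    S-S: 8 × 273 = 2184
    Σ(broken) = 6224 kJ
  Bonds formed (products):
    S=O: 16 × 537 = 8592
    Σ(formed) = 8592 kJ
  ΔH_B = 6224 − 8592 = −2368 kJ
ΔH_A − ΔH_B = +897 kJ, so reaction B has the more negative ΔH; |ΔH_A − ΔH_B| = 897 kJ.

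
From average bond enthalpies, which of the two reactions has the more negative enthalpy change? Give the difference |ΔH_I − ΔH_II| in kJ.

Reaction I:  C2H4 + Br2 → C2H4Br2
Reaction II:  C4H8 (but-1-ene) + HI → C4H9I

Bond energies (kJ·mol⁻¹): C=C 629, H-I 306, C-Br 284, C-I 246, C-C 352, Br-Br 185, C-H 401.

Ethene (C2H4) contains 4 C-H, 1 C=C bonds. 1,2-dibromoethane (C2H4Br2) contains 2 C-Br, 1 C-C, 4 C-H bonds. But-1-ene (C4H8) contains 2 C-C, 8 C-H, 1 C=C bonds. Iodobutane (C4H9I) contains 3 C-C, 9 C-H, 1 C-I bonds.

Reaction I, by 42 kJ

Reaction I:
  Bonds broken (reactants):
    Br-Br: 1 × 185 = 185
    C-H: 4 × 401 = 1604
    C=C: 1 × 629 = 629
    Σ(broken) = 2418 kJ
  Bonds formed (products):
    C-Br: 2 × 284 = 568
    C-C: 1 × 352 = 352
    C-H: 4 × 401 = 1604
    Σ(formed) = 2524 kJ
  ΔH_I = 2418 − 2524 = −106 kJ
Reaction II:
  Bonds broken (reactants):
    C-C: 2 × 352 = 704
    C-H: 8 × 401 = 3208
    C=C: 1 × 629 = 629
    H-I: 1 × 306 = 306
    Σ(broken) = 4847 kJ
  Bonds formed (products):
    C-C: 3 × 352 = 1056
    C-H: 9 × 401 = 3609
    C-I: 1 × 246 = 246
    Σ(formed) = 4911 kJ
  ΔH_II = 4847 − 4911 = −64 kJ
ΔH_I − ΔH_II = −42 kJ, so reaction I has the more negative ΔH; |ΔH_I − ΔH_II| = 42 kJ.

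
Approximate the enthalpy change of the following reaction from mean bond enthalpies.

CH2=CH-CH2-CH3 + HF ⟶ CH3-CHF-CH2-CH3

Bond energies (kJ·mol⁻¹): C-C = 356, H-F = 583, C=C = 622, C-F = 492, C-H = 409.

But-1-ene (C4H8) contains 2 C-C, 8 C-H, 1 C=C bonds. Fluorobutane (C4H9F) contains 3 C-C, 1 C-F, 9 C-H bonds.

Bonds broken (reactants):
  C-C: 2 × 356 = 712
  C-H: 8 × 409 = 3272
  C=C: 1 × 622 = 622
  H-F: 1 × 583 = 583
  Σ(broken) = 5189 kJ
Bonds formed (products):
  C-C: 3 × 356 = 1068
  C-F: 1 × 492 = 492
  C-H: 9 × 409 = 3681
  Σ(formed) = 5241 kJ
ΔH = Σ(broken) − Σ(formed) = 5189 − 5241 = −52 kJ

ΔH ≈ −52 kJ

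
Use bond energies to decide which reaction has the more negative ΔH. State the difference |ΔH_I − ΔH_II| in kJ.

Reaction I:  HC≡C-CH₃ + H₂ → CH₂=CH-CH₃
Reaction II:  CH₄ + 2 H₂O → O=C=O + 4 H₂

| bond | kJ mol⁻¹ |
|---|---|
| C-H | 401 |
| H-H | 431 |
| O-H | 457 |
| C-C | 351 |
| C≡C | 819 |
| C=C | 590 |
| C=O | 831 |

Reaction I, by 188 kJ

Reaction I:
  Bonds broken (reactants):
    C≡C: 1 × 819 = 819
    C-C: 1 × 351 = 351
    C-H: 4 × 401 = 1604
    H-H: 1 × 431 = 431
    Σ(broken) = 3205 kJ
  Bonds formed (products):
    C-C: 1 × 351 = 351
    C-H: 6 × 401 = 2406
    C=C: 1 × 590 = 590
    Σ(formed) = 3347 kJ
  ΔH_I = 3205 − 3347 = −142 kJ
Reaction II:
  Bonds broken (reactants):
    C-H: 4 × 401 = 1604
    O-H: 4 × 457 = 1828
    Σ(broken) = 3432 kJ
  Bonds formed (products):
    C=O: 2 × 831 = 1662
    H-H: 4 × 431 = 1724
    Σ(formed) = 3386 kJ
  ΔH_II = 3432 − 3386 = +46 kJ
ΔH_I − ΔH_II = −188 kJ, so reaction I has the more negative ΔH; |ΔH_I − ΔH_II| = 188 kJ.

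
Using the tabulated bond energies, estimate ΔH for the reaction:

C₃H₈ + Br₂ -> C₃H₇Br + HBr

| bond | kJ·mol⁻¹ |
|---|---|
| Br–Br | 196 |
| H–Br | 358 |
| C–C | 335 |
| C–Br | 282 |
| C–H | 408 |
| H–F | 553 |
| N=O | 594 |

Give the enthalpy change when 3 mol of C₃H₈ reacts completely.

ΔH = −108 kJ

Bonds broken (reactants):
  Br–Br: 1 × 196 = 196
  C–C: 2 × 335 = 670
  C–H: 8 × 408 = 3264
  Σ(broken) = 4130 kJ
Bonds formed (products):
  C–Br: 1 × 282 = 282
  C–C: 2 × 335 = 670
  C–H: 7 × 408 = 2856
  H–Br: 1 × 358 = 358
  Σ(formed) = 4166 kJ
ΔH = Σ(broken) − Σ(formed) = 4130 − 4166 = −36 kJ
For 3× the reaction as written: 3 × (−36) = −108 kJ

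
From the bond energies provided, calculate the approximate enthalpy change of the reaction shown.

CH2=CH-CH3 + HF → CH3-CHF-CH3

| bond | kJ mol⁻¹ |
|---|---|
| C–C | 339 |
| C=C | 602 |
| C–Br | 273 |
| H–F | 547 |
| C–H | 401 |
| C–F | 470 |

ΔH ≈ −61 kJ

Bonds broken (reactants):
  C–C: 1 × 339 = 339
  C–H: 6 × 401 = 2406
  C=C: 1 × 602 = 602
  H–F: 1 × 547 = 547
  Σ(broken) = 3894 kJ
Bonds formed (products):
  C–C: 2 × 339 = 678
  C–F: 1 × 470 = 470
  C–H: 7 × 401 = 2807
  Σ(formed) = 3955 kJ
ΔH = Σ(broken) − Σ(formed) = 3894 − 3955 = −61 kJ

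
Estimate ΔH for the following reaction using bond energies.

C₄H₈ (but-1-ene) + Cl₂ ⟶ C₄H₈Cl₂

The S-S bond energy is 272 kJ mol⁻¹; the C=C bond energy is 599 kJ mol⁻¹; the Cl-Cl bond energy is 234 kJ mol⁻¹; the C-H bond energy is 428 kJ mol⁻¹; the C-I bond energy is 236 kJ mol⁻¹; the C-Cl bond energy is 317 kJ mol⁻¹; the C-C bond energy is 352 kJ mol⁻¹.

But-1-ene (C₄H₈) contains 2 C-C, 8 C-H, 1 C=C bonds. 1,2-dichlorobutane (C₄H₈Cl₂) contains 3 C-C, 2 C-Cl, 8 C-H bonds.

Bonds broken (reactants):
  C-C: 2 × 352 = 704
  C-H: 8 × 428 = 3424
  C=C: 1 × 599 = 599
  Cl-Cl: 1 × 234 = 234
  Σ(broken) = 4961 kJ
Bonds formed (products):
  C-C: 3 × 352 = 1056
  C-Cl: 2 × 317 = 634
  C-H: 8 × 428 = 3424
  Σ(formed) = 5114 kJ
ΔH = Σ(broken) − Σ(formed) = 4961 − 5114 = −153 kJ

ΔH ≈ −153 kJ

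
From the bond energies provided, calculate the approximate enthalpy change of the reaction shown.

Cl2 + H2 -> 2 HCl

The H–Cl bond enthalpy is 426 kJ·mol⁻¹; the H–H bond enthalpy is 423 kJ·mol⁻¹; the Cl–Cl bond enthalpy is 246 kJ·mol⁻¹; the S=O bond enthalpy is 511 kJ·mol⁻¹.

ΔH ≈ −183 kJ

Bonds broken (reactants):
  Cl–Cl: 1 × 246 = 246
  H–H: 1 × 423 = 423
  Σ(broken) = 669 kJ
Bonds formed (products):
  H–Cl: 2 × 426 = 852
  Σ(formed) = 852 kJ
ΔH = Σ(broken) − Σ(formed) = 669 − 852 = −183 kJ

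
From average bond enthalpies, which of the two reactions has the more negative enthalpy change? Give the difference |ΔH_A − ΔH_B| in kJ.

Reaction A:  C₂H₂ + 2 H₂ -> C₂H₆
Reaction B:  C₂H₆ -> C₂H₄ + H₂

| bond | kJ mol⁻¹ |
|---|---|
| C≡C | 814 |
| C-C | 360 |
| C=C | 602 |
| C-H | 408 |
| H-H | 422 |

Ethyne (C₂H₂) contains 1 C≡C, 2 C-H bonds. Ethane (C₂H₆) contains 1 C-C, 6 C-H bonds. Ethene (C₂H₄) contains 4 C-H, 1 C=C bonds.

Reaction A, by 486 kJ

Reaction A:
  Bonds broken (reactants):
    C≡C: 1 × 814 = 814
    C-H: 2 × 408 = 816
    H-H: 2 × 422 = 844
    Σ(broken) = 2474 kJ
  Bonds formed (products):
    C-C: 1 × 360 = 360
    C-H: 6 × 408 = 2448
    Σ(formed) = 2808 kJ
  ΔH_A = 2474 − 2808 = −334 kJ
Reaction B:
  Bonds broken (reactants):
    C-C: 1 × 360 = 360
    C-H: 6 × 408 = 2448
    Σ(broken) = 2808 kJ
  Bonds formed (products):
    C-H: 4 × 408 = 1632
    C=C: 1 × 602 = 602
    H-H: 1 × 422 = 422
    Σ(formed) = 2656 kJ
  ΔH_B = 2808 − 2656 = +152 kJ
ΔH_A − ΔH_B = −486 kJ, so reaction A has the more negative ΔH; |ΔH_A − ΔH_B| = 486 kJ.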